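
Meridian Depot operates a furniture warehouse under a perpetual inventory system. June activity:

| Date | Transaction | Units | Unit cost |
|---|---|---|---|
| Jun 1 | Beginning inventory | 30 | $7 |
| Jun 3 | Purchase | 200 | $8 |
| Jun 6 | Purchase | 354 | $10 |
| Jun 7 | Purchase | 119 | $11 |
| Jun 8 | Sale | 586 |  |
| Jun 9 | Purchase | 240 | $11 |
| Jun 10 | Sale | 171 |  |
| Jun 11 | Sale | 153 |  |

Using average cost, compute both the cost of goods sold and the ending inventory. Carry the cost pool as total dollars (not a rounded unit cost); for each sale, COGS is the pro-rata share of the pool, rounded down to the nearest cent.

COGS = $8,952.52; ending inventory = $346.48

After Jun 1: 30 on hand, pool $210.00 (≈ $7.0000 each)
After Jun 3: 230 on hand, pool $1,810.00 (≈ $7.8696 each)
After Jun 6: 584 on hand, pool $5,350.00 (≈ $9.1610 each)
After Jun 7: 703 on hand, pool $6,659.00 (≈ $9.4723 each)
Jun 8, sell 586: 586/703 × $6,659.00 → $5,550.74
After Jun 9: 357 on hand, pool $3,748.26 (≈ $10.4993 each)
Jun 10, sell 171: 171/357 × $3,748.26 → $1,795.38
Jun 11, sell 153: 153/186 × $1,952.88 → $1,606.40
Total COGS = $5,550.74 + $1,795.38 + $1,606.40 = $8,952.52
Ending inventory (cost pool remaining) = $346.48
Check: goods available $9,299.00 = COGS $8,952.52 + ending $346.48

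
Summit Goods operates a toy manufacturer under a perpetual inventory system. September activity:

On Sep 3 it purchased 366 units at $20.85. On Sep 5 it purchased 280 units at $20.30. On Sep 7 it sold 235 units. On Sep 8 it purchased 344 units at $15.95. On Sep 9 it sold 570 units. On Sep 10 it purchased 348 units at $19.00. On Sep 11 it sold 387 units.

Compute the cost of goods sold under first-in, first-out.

Sep 7, 235 sold [FIFO — oldest first]: 235 @ $20.85 = $4,899.75
Sep 9, 570 sold [FIFO — oldest first]: 131 @ $20.85 + 280 @ $20.30 + 159 @ $15.95 = $10,951.40
Sep 11, 387 sold [FIFO — oldest first]: 185 @ $15.95 + 202 @ $19.00 = $6,788.75
Total COGS = $4,899.75 + $10,951.40 + $6,788.75 = $22,639.90
Ending inventory: 146 @ $19.00 = $2,774.00

COGS = $22,639.90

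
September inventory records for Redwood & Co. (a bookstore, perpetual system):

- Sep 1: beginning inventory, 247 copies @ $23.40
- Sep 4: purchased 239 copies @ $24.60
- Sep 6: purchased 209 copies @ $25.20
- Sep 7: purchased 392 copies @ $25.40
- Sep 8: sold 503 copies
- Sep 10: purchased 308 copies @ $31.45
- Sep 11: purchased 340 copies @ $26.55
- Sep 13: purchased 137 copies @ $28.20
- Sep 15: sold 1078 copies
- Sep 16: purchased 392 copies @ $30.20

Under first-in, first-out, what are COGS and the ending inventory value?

Sep 8, 503 sold [FIFO — oldest first]: 247 @ $23.40 + 239 @ $24.60 + 17 @ $25.20 = $12,087.60
Sep 15, 1078 sold [FIFO — oldest first]: 192 @ $25.20 + 392 @ $25.40 + 308 @ $31.45 + 186 @ $26.55 = $29,420.10
Total COGS = $12,087.60 + $29,420.10 = $41,507.70
Ending inventory: 154 @ $26.55 + 137 @ $28.20 + 392 @ $30.20 = $19,790.50

COGS = $41,507.70; ending inventory = $19,790.50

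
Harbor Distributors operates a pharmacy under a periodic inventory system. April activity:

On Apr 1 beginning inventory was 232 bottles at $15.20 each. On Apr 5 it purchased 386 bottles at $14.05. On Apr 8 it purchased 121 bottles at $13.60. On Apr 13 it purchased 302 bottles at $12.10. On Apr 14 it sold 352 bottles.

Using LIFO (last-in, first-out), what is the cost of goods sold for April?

Apr 14, 352 sold [LIFO — newest first]: 302 @ $12.10 + 50 @ $13.60 = $4,334.20
Ending inventory: 232 @ $15.20 + 386 @ $14.05 + 71 @ $13.60 = $9,915.30

COGS = $4,334.20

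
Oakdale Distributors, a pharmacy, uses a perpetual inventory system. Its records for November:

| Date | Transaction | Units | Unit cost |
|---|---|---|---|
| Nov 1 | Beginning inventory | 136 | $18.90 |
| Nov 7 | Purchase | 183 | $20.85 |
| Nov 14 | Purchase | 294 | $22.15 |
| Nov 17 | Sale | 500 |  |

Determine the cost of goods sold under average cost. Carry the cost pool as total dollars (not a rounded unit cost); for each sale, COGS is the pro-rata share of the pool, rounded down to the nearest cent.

COGS = $10,520.43

After Nov 1: 136 on hand, pool $2,570.40 (≈ $18.9000 each)
After Nov 7: 319 on hand, pool $6,385.95 (≈ $20.0187 each)
After Nov 14: 613 on hand, pool $12,898.05 (≈ $21.0409 each)
Nov 17, sell 500: 500/613 × $12,898.05 → $10,520.43
Ending inventory (cost pool remaining) = $2,377.62
Check: goods available $12,898.05 = COGS $10,520.43 + ending $2,377.62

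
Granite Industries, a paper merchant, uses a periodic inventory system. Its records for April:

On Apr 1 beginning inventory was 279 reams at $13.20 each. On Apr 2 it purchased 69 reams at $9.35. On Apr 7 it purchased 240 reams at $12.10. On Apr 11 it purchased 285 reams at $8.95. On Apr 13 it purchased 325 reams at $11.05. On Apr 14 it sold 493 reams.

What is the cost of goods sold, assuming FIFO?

COGS = $6,082.45

Apr 14, 493 sold [FIFO — oldest first]: 279 @ $13.20 + 69 @ $9.35 + 145 @ $12.10 = $6,082.45
Ending inventory: 95 @ $12.10 + 285 @ $8.95 + 325 @ $11.05 = $7,291.50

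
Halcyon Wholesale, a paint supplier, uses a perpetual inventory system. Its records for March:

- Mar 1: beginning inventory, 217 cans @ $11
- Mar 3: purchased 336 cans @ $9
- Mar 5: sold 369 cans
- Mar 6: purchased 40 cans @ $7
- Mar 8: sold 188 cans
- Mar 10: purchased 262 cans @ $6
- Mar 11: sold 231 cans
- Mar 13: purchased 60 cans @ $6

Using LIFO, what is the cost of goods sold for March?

Mar 5, 369 sold [LIFO — newest first]: 336 @ $9 + 33 @ $11 = $3,387
Mar 8, 188 sold [LIFO — newest first]: 40 @ $7 + 148 @ $11 = $1,908
Mar 11, 231 sold [LIFO — newest first]: 231 @ $6 = $1,386
Total COGS = $3,387 + $1,908 + $1,386 = $6,681
Ending inventory: 36 @ $11 + 31 @ $6 + 60 @ $6 = $942

COGS = $6,681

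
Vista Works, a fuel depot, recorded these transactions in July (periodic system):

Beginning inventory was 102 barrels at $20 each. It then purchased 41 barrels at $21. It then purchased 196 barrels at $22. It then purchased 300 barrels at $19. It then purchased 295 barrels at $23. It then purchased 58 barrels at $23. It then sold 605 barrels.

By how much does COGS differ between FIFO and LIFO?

FIFO COGS: 102 @ $20 + 41 @ $21 + 196 @ $22 + 266 @ $19 = $12,267
LIFO COGS: 58 @ $23 + 295 @ $23 + 252 @ $19 = $12,907
Difference = |$12,267 − $12,907| = $640

$640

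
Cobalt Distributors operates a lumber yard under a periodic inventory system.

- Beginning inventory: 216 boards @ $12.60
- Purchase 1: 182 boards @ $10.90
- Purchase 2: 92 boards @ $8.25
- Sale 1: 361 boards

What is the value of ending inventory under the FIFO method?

Sale 1 (361) [FIFO — oldest first]: 216 @ $12.60 + 145 @ $10.90 = $4,302.10
Ending inventory: 37 @ $10.90 + 92 @ $8.25 = $1,162.30

Ending inventory = $1,162.30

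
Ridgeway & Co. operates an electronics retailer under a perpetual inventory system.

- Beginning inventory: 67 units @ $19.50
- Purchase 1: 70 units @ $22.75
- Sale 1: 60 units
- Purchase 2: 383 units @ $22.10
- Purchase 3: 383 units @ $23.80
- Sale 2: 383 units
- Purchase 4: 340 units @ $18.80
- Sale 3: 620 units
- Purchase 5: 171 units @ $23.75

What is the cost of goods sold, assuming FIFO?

Sale 1 (60) [FIFO — oldest first]: 60 @ $19.50 = $1,170.00
Sale 2 (383) [FIFO — oldest first]: 7 @ $19.50 + 70 @ $22.75 + 306 @ $22.10 = $8,491.60
Sale 3 (620) [FIFO — oldest first]: 77 @ $22.10 + 383 @ $23.80 + 160 @ $18.80 = $13,825.10
Total COGS = $1,170.00 + $8,491.60 + $13,825.10 = $23,486.70
Ending inventory: 180 @ $18.80 + 171 @ $23.75 = $7,445.25

COGS = $23,486.70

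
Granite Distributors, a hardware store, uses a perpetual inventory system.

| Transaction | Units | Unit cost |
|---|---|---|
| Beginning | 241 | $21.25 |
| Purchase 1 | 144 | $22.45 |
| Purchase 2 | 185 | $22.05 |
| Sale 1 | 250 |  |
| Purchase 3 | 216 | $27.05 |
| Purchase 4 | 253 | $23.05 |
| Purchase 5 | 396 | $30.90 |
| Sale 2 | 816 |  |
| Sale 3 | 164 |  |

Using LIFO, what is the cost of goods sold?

COGS = $31,987.90

Sale 1 (250) [LIFO — newest first]: 185 @ $22.05 + 65 @ $22.45 = $5,538.50
Sale 2 (816) [LIFO — newest first]: 396 @ $30.90 + 253 @ $23.05 + 167 @ $27.05 = $22,585.40
Sale 3 (164) [LIFO — newest first]: 49 @ $27.05 + 79 @ $22.45 + 36 @ $21.25 = $3,864.00
Total COGS = $5,538.50 + $22,585.40 + $3,864.00 = $31,987.90
Ending inventory: 205 @ $21.25 = $4,356.25
Check: goods available $36,344.15 = COGS $31,987.90 + ending $4,356.25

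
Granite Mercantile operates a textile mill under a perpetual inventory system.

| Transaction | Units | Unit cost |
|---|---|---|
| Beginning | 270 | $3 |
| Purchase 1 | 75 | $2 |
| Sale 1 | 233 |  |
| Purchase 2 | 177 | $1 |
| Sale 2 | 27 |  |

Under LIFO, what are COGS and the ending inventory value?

COGS = $651; ending inventory = $486

Sale 1 (233) [LIFO — newest first]: 75 @ $2 + 158 @ $3 = $624
Sale 2 (27) [LIFO — newest first]: 27 @ $1 = $27
Total COGS = $624 + $27 = $651
Ending inventory: 112 @ $3 + 150 @ $1 = $486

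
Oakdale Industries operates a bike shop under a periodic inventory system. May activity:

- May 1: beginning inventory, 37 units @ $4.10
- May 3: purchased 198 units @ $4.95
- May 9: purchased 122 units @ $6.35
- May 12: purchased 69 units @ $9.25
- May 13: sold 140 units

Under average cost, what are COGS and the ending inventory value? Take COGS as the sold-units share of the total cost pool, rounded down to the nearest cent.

May 13, sell 140: 140/426 × $2,544.75 → $836.30
Ending inventory (cost pool remaining) = $1,708.45

COGS = $836.30; ending inventory = $1,708.45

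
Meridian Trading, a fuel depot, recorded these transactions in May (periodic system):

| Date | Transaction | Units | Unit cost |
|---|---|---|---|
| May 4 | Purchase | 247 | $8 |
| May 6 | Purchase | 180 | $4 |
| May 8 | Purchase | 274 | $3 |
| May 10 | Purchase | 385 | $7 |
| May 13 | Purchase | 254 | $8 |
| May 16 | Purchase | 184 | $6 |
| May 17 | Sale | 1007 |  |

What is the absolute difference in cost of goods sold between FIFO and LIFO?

FIFO COGS: 247 @ $8 + 180 @ $4 + 274 @ $3 + 306 @ $7 = $5,660
LIFO COGS: 184 @ $6 + 254 @ $8 + 385 @ $7 + 184 @ $3 = $6,383
Difference = |$5,660 − $6,383| = $723

$723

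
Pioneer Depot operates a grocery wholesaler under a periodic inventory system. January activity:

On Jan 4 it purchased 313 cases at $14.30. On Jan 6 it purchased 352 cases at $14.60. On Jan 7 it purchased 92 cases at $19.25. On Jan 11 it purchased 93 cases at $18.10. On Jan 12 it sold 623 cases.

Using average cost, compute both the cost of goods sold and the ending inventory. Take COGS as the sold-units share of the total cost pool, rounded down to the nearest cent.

COGS = $9,579.10; ending inventory = $3,490.30

Jan 12, sell 623: 623/850 × $13,069.40 → $9,579.10
Ending inventory (cost pool remaining) = $3,490.30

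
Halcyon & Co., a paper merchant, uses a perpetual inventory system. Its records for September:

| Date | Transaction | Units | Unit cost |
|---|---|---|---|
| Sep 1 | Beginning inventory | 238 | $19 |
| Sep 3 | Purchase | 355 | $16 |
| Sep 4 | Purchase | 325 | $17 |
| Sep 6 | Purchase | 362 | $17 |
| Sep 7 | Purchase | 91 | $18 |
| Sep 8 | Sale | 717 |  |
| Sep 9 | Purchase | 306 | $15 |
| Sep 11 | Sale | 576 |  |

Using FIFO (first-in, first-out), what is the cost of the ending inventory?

Ending inventory = $5,994

Sep 8, 717 sold [FIFO — oldest first]: 238 @ $19 + 355 @ $16 + 124 @ $17 = $12,310
Sep 11, 576 sold [FIFO — oldest first]: 201 @ $17 + 362 @ $17 + 13 @ $18 = $9,805
Total COGS = $12,310 + $9,805 = $22,115
Ending inventory: 78 @ $18 + 306 @ $15 = $5,994
Check: goods available $28,109 = COGS $22,115 + ending $5,994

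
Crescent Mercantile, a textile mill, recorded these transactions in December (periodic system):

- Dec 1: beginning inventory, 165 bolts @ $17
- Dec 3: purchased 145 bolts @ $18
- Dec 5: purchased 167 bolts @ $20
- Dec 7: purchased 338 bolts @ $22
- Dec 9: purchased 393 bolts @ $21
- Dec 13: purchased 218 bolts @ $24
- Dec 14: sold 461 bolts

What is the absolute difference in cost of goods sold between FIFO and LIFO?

$1,900

FIFO COGS: 165 @ $17 + 145 @ $18 + 151 @ $20 = $8,435
LIFO COGS: 218 @ $24 + 243 @ $21 = $10,335
Difference = |$8,435 − $10,335| = $1,900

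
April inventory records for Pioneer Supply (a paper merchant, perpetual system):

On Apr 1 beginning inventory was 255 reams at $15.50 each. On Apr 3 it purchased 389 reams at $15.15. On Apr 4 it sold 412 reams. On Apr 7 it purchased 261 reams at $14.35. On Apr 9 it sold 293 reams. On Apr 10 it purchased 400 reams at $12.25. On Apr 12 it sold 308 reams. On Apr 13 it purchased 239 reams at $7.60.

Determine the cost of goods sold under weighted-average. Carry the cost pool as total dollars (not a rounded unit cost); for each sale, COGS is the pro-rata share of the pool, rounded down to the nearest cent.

COGS = $14,666.80

After Apr 1: 255 on hand, pool $3,952.50 (≈ $15.5000 each)
After Apr 3: 644 on hand, pool $9,845.85 (≈ $15.2886 each)
Apr 4, sell 412: 412/644 × $9,845.85 → $6,298.89
After Apr 7: 493 on hand, pool $7,292.31 (≈ $14.7917 each)
Apr 9, sell 293: 293/493 × $7,292.31 → $4,333.96
After Apr 10: 600 on hand, pool $7,858.35 (≈ $13.0972 each)
Apr 12, sell 308: 308/600 × $7,858.35 → $4,033.95
After Apr 13: 531 on hand, pool $5,640.80 (≈ $10.6230 each)
Total COGS = $6,298.89 + $4,333.96 + $4,033.95 = $14,666.80
Ending inventory (cost pool remaining) = $5,640.80
Check: goods available $20,307.60 = COGS $14,666.80 + ending $5,640.80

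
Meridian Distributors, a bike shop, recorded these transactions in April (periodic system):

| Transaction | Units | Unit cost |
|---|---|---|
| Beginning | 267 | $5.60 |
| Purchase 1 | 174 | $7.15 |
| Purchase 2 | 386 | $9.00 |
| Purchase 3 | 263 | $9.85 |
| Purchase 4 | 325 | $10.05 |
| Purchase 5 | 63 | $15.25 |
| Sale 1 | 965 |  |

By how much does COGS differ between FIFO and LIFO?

$2,070.95

FIFO COGS: 267 @ $5.60 + 174 @ $7.15 + 386 @ $9.00 + 138 @ $9.85 = $7,572.60
LIFO COGS: 63 @ $15.25 + 325 @ $10.05 + 263 @ $9.85 + 314 @ $9.00 = $9,643.55
Difference = |$7,572.60 − $9,643.55| = $2,070.95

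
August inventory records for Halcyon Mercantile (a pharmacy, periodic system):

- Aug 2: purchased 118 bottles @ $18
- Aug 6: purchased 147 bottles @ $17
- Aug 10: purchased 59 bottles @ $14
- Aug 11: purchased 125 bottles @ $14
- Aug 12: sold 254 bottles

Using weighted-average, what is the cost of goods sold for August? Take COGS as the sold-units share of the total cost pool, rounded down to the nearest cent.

COGS = $4,072.48

Aug 12, sell 254: 254/449 × $7,199.00 → $4,072.48
Ending inventory (cost pool remaining) = $3,126.52
Check: goods available $7,199.00 = COGS $4,072.48 + ending $3,126.52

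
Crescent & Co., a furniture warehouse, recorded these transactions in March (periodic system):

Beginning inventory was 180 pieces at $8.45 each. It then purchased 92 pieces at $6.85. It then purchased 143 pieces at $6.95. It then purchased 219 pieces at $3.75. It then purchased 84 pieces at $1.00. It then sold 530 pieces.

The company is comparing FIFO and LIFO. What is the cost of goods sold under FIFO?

FIFO COGS: 180 @ $8.45 + 92 @ $6.85 + 143 @ $6.95 + 115 @ $3.75 = $3,576.30
LIFO COGS: 84 @ $1.00 + 219 @ $3.75 + 143 @ $6.95 + 84 @ $6.85 = $2,474.50

COGS = $3,576.30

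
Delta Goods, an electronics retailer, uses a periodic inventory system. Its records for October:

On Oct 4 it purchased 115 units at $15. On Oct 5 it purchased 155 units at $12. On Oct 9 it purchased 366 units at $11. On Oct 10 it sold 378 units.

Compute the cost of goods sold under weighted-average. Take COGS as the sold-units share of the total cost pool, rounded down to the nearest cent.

Oct 10, sell 378: 378/636 × $7,611.00 → $4,523.51
Ending inventory (cost pool remaining) = $3,087.49
Check: goods available $7,611.00 = COGS $4,523.51 + ending $3,087.49

COGS = $4,523.51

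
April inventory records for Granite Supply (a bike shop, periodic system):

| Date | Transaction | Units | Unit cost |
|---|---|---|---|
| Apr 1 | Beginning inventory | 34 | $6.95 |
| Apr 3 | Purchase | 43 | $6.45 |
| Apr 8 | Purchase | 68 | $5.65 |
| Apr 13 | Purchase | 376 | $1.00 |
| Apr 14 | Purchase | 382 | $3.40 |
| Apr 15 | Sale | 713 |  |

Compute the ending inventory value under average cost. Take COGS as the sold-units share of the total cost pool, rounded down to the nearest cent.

Ending inventory = $541.32

Apr 15, sell 713: 713/903 × $2,572.65 → $2,031.33
Ending inventory (cost pool remaining) = $541.32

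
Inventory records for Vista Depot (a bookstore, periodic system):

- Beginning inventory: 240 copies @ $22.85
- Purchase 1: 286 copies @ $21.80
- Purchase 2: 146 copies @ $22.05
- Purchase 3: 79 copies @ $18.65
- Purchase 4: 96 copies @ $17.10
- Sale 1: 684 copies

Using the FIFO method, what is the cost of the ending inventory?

Sale 1 (684) [FIFO — oldest first]: 240 @ $22.85 + 286 @ $21.80 + 146 @ $22.05 + 12 @ $18.65 = $15,161.90
Ending inventory: 67 @ $18.65 + 96 @ $17.10 = $2,891.15

Ending inventory = $2,891.15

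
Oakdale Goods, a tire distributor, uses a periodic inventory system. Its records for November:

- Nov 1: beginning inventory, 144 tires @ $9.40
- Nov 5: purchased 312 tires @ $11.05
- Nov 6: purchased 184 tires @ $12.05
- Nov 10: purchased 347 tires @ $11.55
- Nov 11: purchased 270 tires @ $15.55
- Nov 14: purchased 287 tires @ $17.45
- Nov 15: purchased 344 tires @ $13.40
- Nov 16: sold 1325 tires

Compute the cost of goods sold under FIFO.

COGS = $16,411.35

Nov 16, 1325 sold [FIFO — oldest first]: 144 @ $9.40 + 312 @ $11.05 + 184 @ $12.05 + 347 @ $11.55 + 270 @ $15.55 + 68 @ $17.45 = $16,411.35
Ending inventory: 219 @ $17.45 + 344 @ $13.40 = $8,431.15
Check: goods available $24,842.50 = COGS $16,411.35 + ending $8,431.15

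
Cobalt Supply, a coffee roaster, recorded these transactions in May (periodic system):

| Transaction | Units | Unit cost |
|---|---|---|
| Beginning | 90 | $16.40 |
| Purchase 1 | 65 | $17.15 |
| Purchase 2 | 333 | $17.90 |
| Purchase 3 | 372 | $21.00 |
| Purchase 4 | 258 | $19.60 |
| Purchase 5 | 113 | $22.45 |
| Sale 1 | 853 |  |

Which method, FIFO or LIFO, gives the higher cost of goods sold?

FIFO COGS: 90 @ $16.40 + 65 @ $17.15 + 333 @ $17.90 + 365 @ $21.00 = $16,216.45
LIFO COGS: 113 @ $22.45 + 258 @ $19.60 + 372 @ $21.00 + 110 @ $17.90 = $17,374.65

LIFO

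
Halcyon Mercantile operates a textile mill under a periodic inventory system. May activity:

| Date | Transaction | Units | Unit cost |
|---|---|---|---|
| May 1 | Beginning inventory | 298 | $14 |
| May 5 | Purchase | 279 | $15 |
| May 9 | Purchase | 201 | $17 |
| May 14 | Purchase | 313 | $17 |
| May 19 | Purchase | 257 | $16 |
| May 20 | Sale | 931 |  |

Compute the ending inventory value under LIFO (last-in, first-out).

May 20, 931 sold [LIFO — newest first]: 257 @ $16 + 313 @ $17 + 201 @ $17 + 160 @ $15 = $15,250
Ending inventory: 298 @ $14 + 119 @ $15 = $5,957
Check: goods available $21,207 = COGS $15,250 + ending $5,957

Ending inventory = $5,957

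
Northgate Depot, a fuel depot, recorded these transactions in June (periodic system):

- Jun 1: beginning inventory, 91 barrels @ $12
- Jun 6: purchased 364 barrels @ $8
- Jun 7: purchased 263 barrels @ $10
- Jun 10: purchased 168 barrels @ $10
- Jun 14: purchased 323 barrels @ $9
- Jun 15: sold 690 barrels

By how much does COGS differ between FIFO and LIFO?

FIFO COGS: 91 @ $12 + 364 @ $8 + 235 @ $10 = $6,354
LIFO COGS: 323 @ $9 + 168 @ $10 + 199 @ $10 = $6,577
Difference = |$6,354 − $6,577| = $223

$223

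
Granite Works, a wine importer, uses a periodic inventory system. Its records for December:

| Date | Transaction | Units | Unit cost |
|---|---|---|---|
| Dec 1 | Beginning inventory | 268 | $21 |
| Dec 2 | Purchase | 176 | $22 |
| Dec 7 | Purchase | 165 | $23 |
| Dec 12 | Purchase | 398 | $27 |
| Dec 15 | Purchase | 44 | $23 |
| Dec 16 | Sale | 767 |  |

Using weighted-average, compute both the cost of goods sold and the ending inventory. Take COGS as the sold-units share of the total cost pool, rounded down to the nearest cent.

COGS = $18,283.20; ending inventory = $6,769.80

Dec 16, sell 767: 767/1051 × $25,053.00 → $18,283.20
Ending inventory (cost pool remaining) = $6,769.80
Check: goods available $25,053.00 = COGS $18,283.20 + ending $6,769.80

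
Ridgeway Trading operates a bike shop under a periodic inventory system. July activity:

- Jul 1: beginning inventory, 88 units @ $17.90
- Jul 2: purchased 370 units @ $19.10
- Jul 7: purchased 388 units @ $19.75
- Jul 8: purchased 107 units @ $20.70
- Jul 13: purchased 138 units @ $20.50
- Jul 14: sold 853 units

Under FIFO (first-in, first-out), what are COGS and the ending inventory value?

Jul 14, 853 sold [FIFO — oldest first]: 88 @ $17.90 + 370 @ $19.10 + 388 @ $19.75 + 7 @ $20.70 = $16,450.10
Ending inventory: 100 @ $20.70 + 138 @ $20.50 = $4,899.00
Check: goods available $21,349.10 = COGS $16,450.10 + ending $4,899.00

COGS = $16,450.10; ending inventory = $4,899.00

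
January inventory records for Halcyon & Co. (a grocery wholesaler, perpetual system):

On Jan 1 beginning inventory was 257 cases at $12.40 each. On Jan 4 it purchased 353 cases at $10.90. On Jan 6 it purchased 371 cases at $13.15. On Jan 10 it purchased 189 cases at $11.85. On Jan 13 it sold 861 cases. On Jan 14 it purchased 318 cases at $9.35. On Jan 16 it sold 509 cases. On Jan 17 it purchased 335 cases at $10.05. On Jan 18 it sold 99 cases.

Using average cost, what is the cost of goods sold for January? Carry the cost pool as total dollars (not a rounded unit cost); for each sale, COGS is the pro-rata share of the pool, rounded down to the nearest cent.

After Jan 1: 257 on hand, pool $3,186.80 (≈ $12.4000 each)
After Jan 4: 610 on hand, pool $7,034.50 (≈ $11.5320 each)
After Jan 6: 981 on hand, pool $11,913.15 (≈ $12.1439 each)
After Jan 10: 1170 on hand, pool $14,152.80 (≈ $12.0964 each)
Jan 13, sell 861: 861/1170 × $14,152.80 → $10,415.00
After Jan 14: 627 on hand, pool $6,711.10 (≈ $10.7035 each)
Jan 16, sell 509: 509/627 × $6,711.10 → $5,448.08
After Jan 17: 453 on hand, pool $4,629.77 (≈ $10.2202 each)
Jan 18, sell 99: 99/453 × $4,629.77 → $1,011.80
Total COGS = $10,415.00 + $5,448.08 + $1,011.80 = $16,874.88
Ending inventory (cost pool remaining) = $3,617.97

COGS = $16,874.88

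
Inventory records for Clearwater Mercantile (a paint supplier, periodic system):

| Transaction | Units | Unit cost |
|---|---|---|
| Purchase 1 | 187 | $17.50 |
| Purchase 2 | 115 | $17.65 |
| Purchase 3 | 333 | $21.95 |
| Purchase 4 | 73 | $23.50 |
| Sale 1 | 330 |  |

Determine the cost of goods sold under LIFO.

COGS = $7,356.65

Sale 1 (330) [LIFO — newest first]: 73 @ $23.50 + 257 @ $21.95 = $7,356.65
Ending inventory: 187 @ $17.50 + 115 @ $17.65 + 76 @ $21.95 = $6,970.45
Check: goods available $14,327.10 = COGS $7,356.65 + ending $6,970.45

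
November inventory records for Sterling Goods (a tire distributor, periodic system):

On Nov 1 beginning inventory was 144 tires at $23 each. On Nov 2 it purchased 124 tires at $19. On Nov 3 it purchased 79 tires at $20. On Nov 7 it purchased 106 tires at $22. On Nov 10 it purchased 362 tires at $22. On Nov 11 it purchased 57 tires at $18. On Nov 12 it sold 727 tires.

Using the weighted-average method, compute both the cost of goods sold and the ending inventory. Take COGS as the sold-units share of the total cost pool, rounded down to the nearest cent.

COGS = $15,482.09; ending inventory = $3,087.91

Nov 12, sell 727: 727/872 × $18,570.00 → $15,482.09
Ending inventory (cost pool remaining) = $3,087.91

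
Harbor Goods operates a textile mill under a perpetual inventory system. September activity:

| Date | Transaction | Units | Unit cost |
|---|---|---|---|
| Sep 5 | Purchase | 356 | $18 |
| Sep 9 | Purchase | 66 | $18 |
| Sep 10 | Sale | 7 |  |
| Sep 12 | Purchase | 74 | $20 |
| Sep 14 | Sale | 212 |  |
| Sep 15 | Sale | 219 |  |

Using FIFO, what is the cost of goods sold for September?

COGS = $7,916

Sep 10, 7 sold [FIFO — oldest first]: 7 @ $18 = $126
Sep 14, 212 sold [FIFO — oldest first]: 212 @ $18 = $3,816
Sep 15, 219 sold [FIFO — oldest first]: 137 @ $18 + 66 @ $18 + 16 @ $20 = $3,974
Total COGS = $126 + $3,816 + $3,974 = $7,916
Ending inventory: 58 @ $20 = $1,160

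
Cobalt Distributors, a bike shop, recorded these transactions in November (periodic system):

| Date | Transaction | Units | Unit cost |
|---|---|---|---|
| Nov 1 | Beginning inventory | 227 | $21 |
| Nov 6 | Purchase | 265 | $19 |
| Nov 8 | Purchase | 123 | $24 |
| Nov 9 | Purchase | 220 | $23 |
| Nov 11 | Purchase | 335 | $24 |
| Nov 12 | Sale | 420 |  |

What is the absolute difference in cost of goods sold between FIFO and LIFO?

FIFO COGS: 227 @ $21 + 193 @ $19 = $8,434
LIFO COGS: 335 @ $24 + 85 @ $23 = $9,995
Difference = |$8,434 − $9,995| = $1,561

$1,561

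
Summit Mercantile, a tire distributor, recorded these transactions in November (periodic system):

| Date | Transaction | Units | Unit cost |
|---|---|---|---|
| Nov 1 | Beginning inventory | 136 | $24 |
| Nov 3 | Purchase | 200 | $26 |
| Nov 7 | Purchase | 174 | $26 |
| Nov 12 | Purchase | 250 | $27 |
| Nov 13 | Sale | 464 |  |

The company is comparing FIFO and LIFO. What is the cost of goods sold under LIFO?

COGS = $12,314

FIFO COGS: 136 @ $24 + 200 @ $26 + 128 @ $26 = $11,792
LIFO COGS: 250 @ $27 + 174 @ $26 + 40 @ $26 = $12,314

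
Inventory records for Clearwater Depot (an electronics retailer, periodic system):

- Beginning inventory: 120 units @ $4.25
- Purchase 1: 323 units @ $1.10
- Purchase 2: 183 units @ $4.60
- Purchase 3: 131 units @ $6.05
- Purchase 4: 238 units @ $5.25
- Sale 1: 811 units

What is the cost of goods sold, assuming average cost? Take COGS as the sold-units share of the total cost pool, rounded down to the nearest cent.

Sale 1, sell 811: 811/995 × $3,749.15 → $3,055.83
Ending inventory (cost pool remaining) = $693.32

COGS = $3,055.83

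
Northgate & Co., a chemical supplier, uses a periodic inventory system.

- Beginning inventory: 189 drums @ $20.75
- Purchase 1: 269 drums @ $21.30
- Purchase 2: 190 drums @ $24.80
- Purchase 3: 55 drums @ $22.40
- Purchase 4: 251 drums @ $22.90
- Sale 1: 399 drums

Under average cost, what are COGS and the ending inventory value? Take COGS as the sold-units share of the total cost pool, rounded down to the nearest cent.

COGS = $8,926.62; ending inventory = $12,416.73

Sale 1, sell 399: 399/954 × $21,343.35 → $8,926.62
Ending inventory (cost pool remaining) = $12,416.73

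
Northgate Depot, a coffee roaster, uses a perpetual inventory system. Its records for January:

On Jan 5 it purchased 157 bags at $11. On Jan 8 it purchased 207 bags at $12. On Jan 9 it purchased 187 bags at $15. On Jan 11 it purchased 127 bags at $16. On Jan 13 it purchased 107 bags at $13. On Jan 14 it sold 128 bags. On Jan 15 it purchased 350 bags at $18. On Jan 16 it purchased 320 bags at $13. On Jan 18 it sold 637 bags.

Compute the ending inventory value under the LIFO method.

Jan 14, 128 sold [LIFO — newest first]: 107 @ $13 + 21 @ $16 = $1,727
Jan 18, 637 sold [LIFO — newest first]: 320 @ $13 + 317 @ $18 = $9,866
Total COGS = $1,727 + $9,866 = $11,593
Ending inventory: 157 @ $11 + 207 @ $12 + 187 @ $15 + 106 @ $16 + 33 @ $18 = $9,306

Ending inventory = $9,306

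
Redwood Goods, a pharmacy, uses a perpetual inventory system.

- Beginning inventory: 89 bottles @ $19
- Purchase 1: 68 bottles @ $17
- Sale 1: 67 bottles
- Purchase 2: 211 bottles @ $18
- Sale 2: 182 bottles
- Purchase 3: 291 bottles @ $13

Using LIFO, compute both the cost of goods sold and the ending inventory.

COGS = $4,415; ending inventory = $6,013

Sale 1 (67) [LIFO — newest first]: 67 @ $17 = $1,139
Sale 2 (182) [LIFO — newest first]: 182 @ $18 = $3,276
Total COGS = $1,139 + $3,276 = $4,415
Ending inventory: 89 @ $19 + 1 @ $17 + 29 @ $18 + 291 @ $13 = $6,013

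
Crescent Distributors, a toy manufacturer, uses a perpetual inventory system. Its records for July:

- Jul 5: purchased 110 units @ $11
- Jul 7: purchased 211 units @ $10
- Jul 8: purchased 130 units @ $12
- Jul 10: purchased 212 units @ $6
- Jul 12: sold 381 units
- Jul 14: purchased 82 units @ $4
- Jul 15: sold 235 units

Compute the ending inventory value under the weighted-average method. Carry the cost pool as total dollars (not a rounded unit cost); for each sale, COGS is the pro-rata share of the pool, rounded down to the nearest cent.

Ending inventory = $1,043.59

After Jul 5: 110 on hand, pool $1,210.00 (≈ $11.0000 each)
After Jul 7: 321 on hand, pool $3,320.00 (≈ $10.3427 each)
After Jul 8: 451 on hand, pool $4,880.00 (≈ $10.8204 each)
After Jul 10: 663 on hand, pool $6,152.00 (≈ $9.2790 each)
Jul 12, sell 381: 381/663 × $6,152.00 → $3,535.31
After Jul 14: 364 on hand, pool $2,944.69 (≈ $8.0898 each)
Jul 15, sell 235: 235/364 × $2,944.69 → $1,901.10
Total COGS = $3,535.31 + $1,901.10 = $5,436.41
Ending inventory (cost pool remaining) = $1,043.59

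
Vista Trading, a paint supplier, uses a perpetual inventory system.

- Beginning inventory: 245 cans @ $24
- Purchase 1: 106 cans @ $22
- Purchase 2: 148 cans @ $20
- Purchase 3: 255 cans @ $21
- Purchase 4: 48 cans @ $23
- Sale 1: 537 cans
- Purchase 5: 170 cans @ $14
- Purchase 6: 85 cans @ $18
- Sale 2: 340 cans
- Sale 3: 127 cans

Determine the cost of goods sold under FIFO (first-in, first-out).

Sale 1 (537) [FIFO — oldest first]: 245 @ $24 + 106 @ $22 + 148 @ $20 + 38 @ $21 = $11,970
Sale 2 (340) [FIFO — oldest first]: 217 @ $21 + 48 @ $23 + 75 @ $14 = $6,711
Sale 3 (127) [FIFO — oldest first]: 95 @ $14 + 32 @ $18 = $1,906
Total COGS = $11,970 + $6,711 + $1,906 = $20,587
Ending inventory: 53 @ $18 = $954

COGS = $20,587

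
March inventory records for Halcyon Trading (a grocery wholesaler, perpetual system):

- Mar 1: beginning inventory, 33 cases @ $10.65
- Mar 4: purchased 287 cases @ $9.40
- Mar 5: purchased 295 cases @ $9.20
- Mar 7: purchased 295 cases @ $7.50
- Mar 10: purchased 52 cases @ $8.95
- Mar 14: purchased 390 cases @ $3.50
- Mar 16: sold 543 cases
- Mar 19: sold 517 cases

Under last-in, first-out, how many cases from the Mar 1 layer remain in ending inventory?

Mar 16, 543 sold [LIFO — newest first]: 390 @ $3.50 + 52 @ $8.95 + 101 @ $7.50 = $2,587.90
Mar 19, 517 sold [LIFO — newest first]: 194 @ $7.50 + 295 @ $9.20 + 28 @ $9.40 = $4,432.20
Total COGS = $2,587.90 + $4,432.20 = $7,020.10
Ending inventory: 33 @ $10.65 + 259 @ $9.40 = $2,786.05

33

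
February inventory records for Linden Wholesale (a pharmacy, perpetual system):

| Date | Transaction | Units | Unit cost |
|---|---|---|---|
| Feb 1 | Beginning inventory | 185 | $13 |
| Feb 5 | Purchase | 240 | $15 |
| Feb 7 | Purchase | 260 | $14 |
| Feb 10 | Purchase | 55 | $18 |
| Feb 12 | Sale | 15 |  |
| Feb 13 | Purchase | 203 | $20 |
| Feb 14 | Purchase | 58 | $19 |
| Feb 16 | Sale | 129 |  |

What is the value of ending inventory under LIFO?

Ending inventory = $13,005

Feb 12, 15 sold [LIFO — newest first]: 15 @ $18 = $270
Feb 16, 129 sold [LIFO — newest first]: 58 @ $19 + 71 @ $20 = $2,522
Total COGS = $270 + $2,522 = $2,792
Ending inventory: 185 @ $13 + 240 @ $15 + 260 @ $14 + 40 @ $18 + 132 @ $20 = $13,005
Check: goods available $15,797 = COGS $2,792 + ending $13,005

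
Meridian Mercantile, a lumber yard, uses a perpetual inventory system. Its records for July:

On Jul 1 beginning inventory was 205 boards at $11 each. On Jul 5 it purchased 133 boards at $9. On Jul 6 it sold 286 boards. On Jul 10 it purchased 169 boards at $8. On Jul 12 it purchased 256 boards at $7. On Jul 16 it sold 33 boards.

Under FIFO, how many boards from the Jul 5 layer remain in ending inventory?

Jul 6, 286 sold [FIFO — oldest first]: 205 @ $11 + 81 @ $9 = $2,984
Jul 16, 33 sold [FIFO — oldest first]: 33 @ $9 = $297
Total COGS = $2,984 + $297 = $3,281
Ending inventory: 19 @ $9 + 169 @ $8 + 256 @ $7 = $3,315
Check: goods available $6,596 = COGS $3,281 + ending $3,315

19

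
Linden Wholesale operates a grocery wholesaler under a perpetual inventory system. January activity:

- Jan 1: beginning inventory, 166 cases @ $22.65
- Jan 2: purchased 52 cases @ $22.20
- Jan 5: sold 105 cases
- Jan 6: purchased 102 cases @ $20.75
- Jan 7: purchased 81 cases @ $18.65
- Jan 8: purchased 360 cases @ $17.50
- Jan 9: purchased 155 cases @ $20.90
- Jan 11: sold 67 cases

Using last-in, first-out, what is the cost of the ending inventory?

Jan 5, 105 sold [LIFO — newest first]: 52 @ $22.20 + 53 @ $22.65 = $2,354.85
Jan 11, 67 sold [LIFO — newest first]: 67 @ $20.90 = $1,400.30
Total COGS = $2,354.85 + $1,400.30 = $3,755.15
Ending inventory: 113 @ $22.65 + 102 @ $20.75 + 81 @ $18.65 + 360 @ $17.50 + 88 @ $20.90 = $14,325.80

Ending inventory = $14,325.80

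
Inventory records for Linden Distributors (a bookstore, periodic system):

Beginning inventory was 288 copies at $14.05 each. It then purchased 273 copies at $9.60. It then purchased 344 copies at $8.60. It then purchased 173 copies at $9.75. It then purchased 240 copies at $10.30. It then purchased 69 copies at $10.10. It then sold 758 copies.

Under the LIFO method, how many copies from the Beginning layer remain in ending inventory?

288

Sale 1 (758) [LIFO — newest first]: 69 @ $10.10 + 240 @ $10.30 + 173 @ $9.75 + 276 @ $8.60 = $7,229.25
Ending inventory: 288 @ $14.05 + 273 @ $9.60 + 68 @ $8.60 = $7,252.00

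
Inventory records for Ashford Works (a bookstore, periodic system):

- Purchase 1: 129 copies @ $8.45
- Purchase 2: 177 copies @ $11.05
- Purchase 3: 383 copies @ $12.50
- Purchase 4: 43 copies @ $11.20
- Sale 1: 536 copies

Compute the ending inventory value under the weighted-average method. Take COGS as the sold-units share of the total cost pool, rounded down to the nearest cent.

Sale 1, sell 536: 536/732 × $8,315.00 → $6,088.57
Ending inventory (cost pool remaining) = $2,226.43

Ending inventory = $2,226.43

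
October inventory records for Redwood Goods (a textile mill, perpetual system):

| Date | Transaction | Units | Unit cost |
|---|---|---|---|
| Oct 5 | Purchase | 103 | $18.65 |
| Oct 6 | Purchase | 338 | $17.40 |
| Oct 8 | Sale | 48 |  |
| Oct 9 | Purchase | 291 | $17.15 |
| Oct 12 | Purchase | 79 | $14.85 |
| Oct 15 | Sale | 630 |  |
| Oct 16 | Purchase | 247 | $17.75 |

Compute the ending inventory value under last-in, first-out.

Oct 8, 48 sold [LIFO — newest first]: 48 @ $17.40 = $835.20
Oct 15, 630 sold [LIFO — newest first]: 79 @ $14.85 + 291 @ $17.15 + 260 @ $17.40 = $10,687.80
Total COGS = $835.20 + $10,687.80 = $11,523.00
Ending inventory: 103 @ $18.65 + 30 @ $17.40 + 247 @ $17.75 = $6,827.20
Check: goods available $18,350.20 = COGS $11,523.00 + ending $6,827.20

Ending inventory = $6,827.20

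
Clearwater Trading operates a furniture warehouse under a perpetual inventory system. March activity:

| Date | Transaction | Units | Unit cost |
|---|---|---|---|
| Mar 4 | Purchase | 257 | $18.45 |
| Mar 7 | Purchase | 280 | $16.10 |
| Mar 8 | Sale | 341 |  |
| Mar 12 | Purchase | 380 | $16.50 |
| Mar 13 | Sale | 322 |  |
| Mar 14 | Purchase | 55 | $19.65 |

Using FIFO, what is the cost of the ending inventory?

Mar 8, 341 sold [FIFO — oldest first]: 257 @ $18.45 + 84 @ $16.10 = $6,094.05
Mar 13, 322 sold [FIFO — oldest first]: 196 @ $16.10 + 126 @ $16.50 = $5,234.60
Total COGS = $6,094.05 + $5,234.60 = $11,328.65
Ending inventory: 254 @ $16.50 + 55 @ $19.65 = $5,271.75

Ending inventory = $5,271.75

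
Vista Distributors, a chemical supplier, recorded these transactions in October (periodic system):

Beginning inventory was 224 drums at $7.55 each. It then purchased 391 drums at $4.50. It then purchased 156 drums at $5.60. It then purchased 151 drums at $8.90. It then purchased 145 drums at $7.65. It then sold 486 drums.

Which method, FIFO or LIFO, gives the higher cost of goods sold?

LIFO

FIFO COGS: 224 @ $7.55 + 262 @ $4.50 = $2,870.20
LIFO COGS: 145 @ $7.65 + 151 @ $8.90 + 156 @ $5.60 + 34 @ $4.50 = $3,479.75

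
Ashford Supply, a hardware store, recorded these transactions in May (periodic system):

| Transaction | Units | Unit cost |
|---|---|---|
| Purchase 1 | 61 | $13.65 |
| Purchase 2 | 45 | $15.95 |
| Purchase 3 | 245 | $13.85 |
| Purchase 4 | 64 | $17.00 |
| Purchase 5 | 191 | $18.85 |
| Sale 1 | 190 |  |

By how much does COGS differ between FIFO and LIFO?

$867.70

FIFO COGS: 61 @ $13.65 + 45 @ $15.95 + 84 @ $13.85 = $2,713.80
LIFO COGS: 190 @ $18.85 = $3,581.50
Difference = |$2,713.80 − $3,581.50| = $867.70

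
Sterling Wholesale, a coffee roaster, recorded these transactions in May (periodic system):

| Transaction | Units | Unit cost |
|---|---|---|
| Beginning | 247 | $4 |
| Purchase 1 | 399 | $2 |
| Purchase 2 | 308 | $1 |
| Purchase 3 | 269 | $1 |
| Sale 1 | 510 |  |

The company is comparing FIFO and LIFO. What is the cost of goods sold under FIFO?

FIFO COGS: 247 @ $4 + 263 @ $2 = $1,514
LIFO COGS: 269 @ $1 + 241 @ $1 = $510

COGS = $1,514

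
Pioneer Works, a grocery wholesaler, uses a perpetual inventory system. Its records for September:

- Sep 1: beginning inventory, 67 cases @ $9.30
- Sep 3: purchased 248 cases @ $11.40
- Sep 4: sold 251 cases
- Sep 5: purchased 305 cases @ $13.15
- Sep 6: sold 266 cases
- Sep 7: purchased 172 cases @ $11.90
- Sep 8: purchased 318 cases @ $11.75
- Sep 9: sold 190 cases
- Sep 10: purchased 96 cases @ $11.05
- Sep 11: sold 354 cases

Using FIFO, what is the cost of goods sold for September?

Sep 4, 251 sold [FIFO — oldest first]: 67 @ $9.30 + 184 @ $11.40 = $2,720.70
Sep 6, 266 sold [FIFO — oldest first]: 64 @ $11.40 + 202 @ $13.15 = $3,385.90
Sep 9, 190 sold [FIFO — oldest first]: 103 @ $13.15 + 87 @ $11.90 = $2,389.75
Sep 11, 354 sold [FIFO — oldest first]: 85 @ $11.90 + 269 @ $11.75 = $4,172.25
Total COGS = $2,720.70 + $3,385.90 + $2,389.75 + $4,172.25 = $12,668.60
Ending inventory: 49 @ $11.75 + 96 @ $11.05 = $1,636.55

COGS = $12,668.60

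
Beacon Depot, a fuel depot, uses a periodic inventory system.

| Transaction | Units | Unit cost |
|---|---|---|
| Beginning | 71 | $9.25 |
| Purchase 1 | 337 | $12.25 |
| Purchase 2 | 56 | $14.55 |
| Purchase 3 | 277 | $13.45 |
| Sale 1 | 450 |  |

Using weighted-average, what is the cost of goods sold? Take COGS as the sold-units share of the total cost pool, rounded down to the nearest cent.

Sale 1, sell 450: 450/741 × $9,325.45 → $5,663.22
Ending inventory (cost pool remaining) = $3,662.23

COGS = $5,663.22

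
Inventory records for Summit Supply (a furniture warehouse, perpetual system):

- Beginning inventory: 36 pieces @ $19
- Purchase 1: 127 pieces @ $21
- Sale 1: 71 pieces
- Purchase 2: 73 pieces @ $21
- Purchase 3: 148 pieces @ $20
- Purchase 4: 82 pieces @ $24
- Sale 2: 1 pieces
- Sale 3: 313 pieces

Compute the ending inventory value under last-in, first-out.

Ending inventory = $1,629

Sale 1 (71) [LIFO — newest first]: 71 @ $21 = $1,491
Sale 2 (1) [LIFO — newest first]: 1 @ $24 = $24
Sale 3 (313) [LIFO — newest first]: 81 @ $24 + 148 @ $20 + 73 @ $21 + 11 @ $21 = $6,668
Total COGS = $1,491 + $24 + $6,668 = $8,183
Ending inventory: 36 @ $19 + 45 @ $21 = $1,629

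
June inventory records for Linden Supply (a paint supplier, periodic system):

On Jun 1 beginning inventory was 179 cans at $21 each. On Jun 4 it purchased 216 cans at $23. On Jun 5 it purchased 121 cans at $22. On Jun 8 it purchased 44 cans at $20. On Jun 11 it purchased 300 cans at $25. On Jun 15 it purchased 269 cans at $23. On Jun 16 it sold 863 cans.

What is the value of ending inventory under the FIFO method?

Jun 16, 863 sold [FIFO — oldest first]: 179 @ $21 + 216 @ $23 + 121 @ $22 + 44 @ $20 + 300 @ $25 + 3 @ $23 = $19,838
Ending inventory: 266 @ $23 = $6,118

Ending inventory = $6,118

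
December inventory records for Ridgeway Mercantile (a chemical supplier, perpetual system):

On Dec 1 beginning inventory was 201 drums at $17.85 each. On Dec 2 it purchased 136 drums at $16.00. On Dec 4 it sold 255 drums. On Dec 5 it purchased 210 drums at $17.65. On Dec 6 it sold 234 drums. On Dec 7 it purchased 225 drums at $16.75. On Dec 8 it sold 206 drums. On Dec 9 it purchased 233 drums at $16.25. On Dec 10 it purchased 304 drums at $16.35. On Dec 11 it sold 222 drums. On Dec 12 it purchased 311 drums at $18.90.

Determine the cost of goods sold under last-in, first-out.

COGS = $15,515.25

Dec 4, 255 sold [LIFO — newest first]: 136 @ $16.00 + 119 @ $17.85 = $4,300.15
Dec 6, 234 sold [LIFO — newest first]: 210 @ $17.65 + 24 @ $17.85 = $4,134.90
Dec 8, 206 sold [LIFO — newest first]: 206 @ $16.75 = $3,450.50
Dec 11, 222 sold [LIFO — newest first]: 222 @ $16.35 = $3,629.70
Total COGS = $4,300.15 + $4,134.90 + $3,450.50 + $3,629.70 = $15,515.25
Ending inventory: 58 @ $17.85 + 19 @ $16.75 + 233 @ $16.25 + 82 @ $16.35 + 311 @ $18.90 = $12,358.40
Check: goods available $27,873.65 = COGS $15,515.25 + ending $12,358.40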